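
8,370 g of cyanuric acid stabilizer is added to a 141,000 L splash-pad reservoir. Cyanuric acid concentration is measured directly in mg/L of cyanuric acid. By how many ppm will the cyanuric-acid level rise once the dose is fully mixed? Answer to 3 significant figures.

59.4 ppm

Rise: 8,370 g / 141,000 L × 1000 = 59.36 mg/L.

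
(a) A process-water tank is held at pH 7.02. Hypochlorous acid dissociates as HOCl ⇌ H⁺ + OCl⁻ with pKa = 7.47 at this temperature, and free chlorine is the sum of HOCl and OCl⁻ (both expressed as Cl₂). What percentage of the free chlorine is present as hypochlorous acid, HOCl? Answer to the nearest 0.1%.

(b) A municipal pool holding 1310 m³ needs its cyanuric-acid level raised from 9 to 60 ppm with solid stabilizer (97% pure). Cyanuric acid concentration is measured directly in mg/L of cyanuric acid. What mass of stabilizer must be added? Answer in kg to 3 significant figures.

(a) [OCl⁻]/[HOCl] = 10^(pH − pKa) = 10^(7.02 − 7.47) = 10^-0.45 = 0.3548.
(a) Fraction as HOCl = 1 / (1 + 0.3548) = 0.7381.

(b) Volume: 1310 m³ = 1,310,000 L.
(b) CYA to add: (60 − 9) = 51 mg/L × 1,310,000 L = 66,810 g cyanuric acid.
(b) At 97% purity: 66,810 / 0.97 = 68,880 g product.

(a) 73.8%; (b) 68.9 kg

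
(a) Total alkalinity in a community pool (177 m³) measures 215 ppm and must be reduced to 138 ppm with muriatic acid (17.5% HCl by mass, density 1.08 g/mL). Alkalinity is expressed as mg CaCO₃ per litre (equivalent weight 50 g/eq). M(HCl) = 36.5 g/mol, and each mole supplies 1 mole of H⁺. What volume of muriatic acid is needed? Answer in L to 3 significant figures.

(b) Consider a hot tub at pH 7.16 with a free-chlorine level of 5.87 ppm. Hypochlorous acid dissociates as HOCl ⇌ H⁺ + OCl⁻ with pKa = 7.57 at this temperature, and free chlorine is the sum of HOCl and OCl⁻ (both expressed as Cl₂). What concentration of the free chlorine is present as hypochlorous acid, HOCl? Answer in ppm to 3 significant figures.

(a) 52.6 L; (b) 4.23 ppm

(a) Volume: 177 m³ = 177,000 L.
(a) Alkalinity to neutralize: (215 − 138) = 77 mg/L as CaCO₃ × 177,000 L = 13,630 g as CaCO₃.
(a) Equivalents of H⁺ required: 13,630 ÷ 50 g/eq = 272.6 eq = 272.6 mol HCl.
(a) Mass of HCl: 272.6 × 36.5 = 9949 g.
(a) Mass of 17.5% solution: 9949 / 0.175 = 56,850 g.
(a) Volume: 56,850 g ÷ 1.08 g/mL = 52,640 mL.

(b) [OCl⁻]/[HOCl] = 10^(pH − pKa) = 10^(7.16 − 7.57) = 10^-0.41 = 0.389.
(b) Fraction as HOCl = 1 / (1 + 0.389) = 0.7199.
(b) HOCl = 0.7199 × 5.87 ppm = 4.226 ppm.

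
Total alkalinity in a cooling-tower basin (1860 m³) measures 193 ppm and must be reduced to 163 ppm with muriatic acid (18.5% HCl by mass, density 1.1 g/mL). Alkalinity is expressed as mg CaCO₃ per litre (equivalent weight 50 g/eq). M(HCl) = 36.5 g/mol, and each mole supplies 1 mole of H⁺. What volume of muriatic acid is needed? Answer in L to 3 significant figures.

200 L

Volume: 1860 m³ = 1,860,000 L.
Alkalinity to neutralize: (193 − 163) = 30 mg/L as CaCO₃ × 1,860,000 L = 55,800 g as CaCO₃.
Equivalents of H⁺ required: 55,800 ÷ 50 g/eq = 1116 eq = 1116 mol HCl.
Mass of HCl: 1116 × 36.5 = 40,730 g.
Mass of 18.5% solution: 40,730 / 0.185 = 220,200 g.
Volume: 220,200 g ÷ 1.1 g/mL = 200,200 mL.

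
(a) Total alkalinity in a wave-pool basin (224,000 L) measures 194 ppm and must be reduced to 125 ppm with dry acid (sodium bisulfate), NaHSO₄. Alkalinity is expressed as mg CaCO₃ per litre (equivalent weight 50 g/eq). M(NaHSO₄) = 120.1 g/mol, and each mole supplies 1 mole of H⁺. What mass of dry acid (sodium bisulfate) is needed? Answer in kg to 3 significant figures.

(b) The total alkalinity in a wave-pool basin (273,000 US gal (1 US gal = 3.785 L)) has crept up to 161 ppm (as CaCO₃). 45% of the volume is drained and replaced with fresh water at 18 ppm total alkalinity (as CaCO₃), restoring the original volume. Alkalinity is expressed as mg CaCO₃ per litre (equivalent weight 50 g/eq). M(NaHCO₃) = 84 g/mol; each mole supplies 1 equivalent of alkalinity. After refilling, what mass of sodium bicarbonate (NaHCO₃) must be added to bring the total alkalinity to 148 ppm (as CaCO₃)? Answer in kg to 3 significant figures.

(a) 37.1 kg; (b) 89.1 kg

(a) Alkalinity to neutralize: (194 − 125) = 69 mg/L as CaCO₃ × 224,000 L = 15,460 g as CaCO₃.
(a) Equivalents of H⁺ required: 15,460 ÷ 50 g/eq = 309.1 eq = 309.1 mol NaHSO₄.
(a) Mass of NaHSO₄: 309.1 × 120.1 = 37,130 g.

(b) Volume: 273,000 US gal × 3.785 L/gal = 1,033,305 L.
(b) After draining 45% and refilling: 161 × 0.55 + 18 × 0.45 = 96.65 ppm.
(b) Deficit to target: 148 − 96.65 = 51.35 mg/L.
(b) As CaCO₃: 51.35 mg/L × 1,033,305 L = 53,060 g; ÷ 50 g/eq ÷ 1 = 1061 mol NaHCO₃.
(b) Mass: 1061 × 84 = 89,140 g.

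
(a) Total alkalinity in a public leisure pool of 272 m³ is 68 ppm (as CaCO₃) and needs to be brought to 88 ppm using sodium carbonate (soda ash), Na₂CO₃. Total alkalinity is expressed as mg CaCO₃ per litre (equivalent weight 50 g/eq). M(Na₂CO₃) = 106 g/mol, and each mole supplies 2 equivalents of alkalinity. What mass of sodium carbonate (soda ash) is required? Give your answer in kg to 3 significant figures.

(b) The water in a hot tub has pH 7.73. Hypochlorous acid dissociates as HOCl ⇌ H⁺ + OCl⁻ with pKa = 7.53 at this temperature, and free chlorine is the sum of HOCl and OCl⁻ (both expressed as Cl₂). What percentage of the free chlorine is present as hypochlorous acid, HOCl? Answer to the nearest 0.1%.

(a) Volume: 272 m³ = 272,000 L.
(a) Alkalinity to add: (88 − 68) = 20 mg/L as CaCO₃ × 272,000 L = 5440 g as CaCO₃.
(a) Equivalents: 5440 g ÷ 50 g/eq = 108.8 eq.
(a) Each mole of Na₂CO₃ supplies 2 eq, so 108.8 / 2 = 54.4 mol.
(a) Mass: 54.4 mol × 106 g/mol = 5766 g.

(b) [OCl⁻]/[HOCl] = 10^(pH − pKa) = 10^(7.73 − 7.53) = 10^0.20 = 1.585.
(b) Fraction as HOCl = 1 / (1 + 1.585) = 0.3869.

(a) 5.77 kg; (b) 38.7%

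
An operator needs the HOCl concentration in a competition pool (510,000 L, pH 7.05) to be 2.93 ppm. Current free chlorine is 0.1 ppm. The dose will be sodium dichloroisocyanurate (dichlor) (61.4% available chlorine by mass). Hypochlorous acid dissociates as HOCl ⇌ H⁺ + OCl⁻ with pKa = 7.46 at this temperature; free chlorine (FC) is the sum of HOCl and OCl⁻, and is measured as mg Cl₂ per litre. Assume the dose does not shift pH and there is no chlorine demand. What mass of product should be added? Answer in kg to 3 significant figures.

[OCl⁻]/[HOCl] = 10^(pH − pKa) = 10^(7.05 − 7.46) = 0.389; fraction as HOCl = 1/(1 + 0.389) = 0.7199.
Free chlorine required for 2.93 ppm HOCl: 2.93 / 0.7199 = 4.07 ppm.
FC to add: 4.07 − 0.1 = 3.97 mg/L as Cl₂.
Cl₂ equivalent: 3.97 mg/L × 510,000 L = 2025 g.
Product at 61.4% available Cl: 2025 / 0.614 = 3297 g.

3.30 kg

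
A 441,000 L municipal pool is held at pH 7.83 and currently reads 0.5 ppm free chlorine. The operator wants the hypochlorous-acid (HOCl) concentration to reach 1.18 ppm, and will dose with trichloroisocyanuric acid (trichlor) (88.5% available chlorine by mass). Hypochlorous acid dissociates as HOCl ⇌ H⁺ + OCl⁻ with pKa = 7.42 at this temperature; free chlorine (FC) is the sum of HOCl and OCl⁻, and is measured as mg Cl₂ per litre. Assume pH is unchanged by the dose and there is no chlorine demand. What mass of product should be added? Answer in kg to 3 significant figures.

[OCl⁻]/[HOCl] = 10^(pH − pKa) = 10^(7.83 − 7.42) = 2.57; fraction as HOCl = 1/(1 + 2.57) = 0.2801.
Free chlorine required for 1.18 ppm HOCl: 1.18 / 0.2801 = 4.213 ppm.
FC to add: 4.213 − 0.5 = 3.713 mg/L as Cl₂.
Cl₂ equivalent: 3.713 mg/L × 441,000 L = 1637 g.
Product at 88.5% available Cl: 1637 / 0.885 = 1850 g.

1.85 kg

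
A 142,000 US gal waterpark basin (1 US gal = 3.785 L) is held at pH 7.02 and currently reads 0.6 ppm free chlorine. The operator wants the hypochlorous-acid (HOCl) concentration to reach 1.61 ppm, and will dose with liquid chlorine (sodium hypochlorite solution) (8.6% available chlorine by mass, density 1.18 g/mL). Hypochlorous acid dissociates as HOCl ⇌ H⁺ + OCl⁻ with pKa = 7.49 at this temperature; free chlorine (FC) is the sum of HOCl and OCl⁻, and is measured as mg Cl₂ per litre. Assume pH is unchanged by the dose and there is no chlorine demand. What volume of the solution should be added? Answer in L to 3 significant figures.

Volume: 142,000 US gal × 3.785 L/gal = 537,470 L.
[OCl⁻]/[HOCl] = 10^(pH − pKa) = 10^(7.02 − 7.49) = 0.3388; fraction as HOCl = 1/(1 + 0.3388) = 0.7469.
Free chlorine required for 1.61 ppm HOCl: 1.61 / 0.7469 = 2.156 ppm.
FC to add: 2.156 − 0.6 = 1.556 mg/L as Cl₂.
Cl₂ equivalent: 1.556 mg/L × 537,470 L = 836.1 g.
Product at 8.6% available Cl: 836.1 / 0.086 = 9722 g.
Volume: 9722 g ÷ 1.18 g/mL = 8239 mL.

8.24 L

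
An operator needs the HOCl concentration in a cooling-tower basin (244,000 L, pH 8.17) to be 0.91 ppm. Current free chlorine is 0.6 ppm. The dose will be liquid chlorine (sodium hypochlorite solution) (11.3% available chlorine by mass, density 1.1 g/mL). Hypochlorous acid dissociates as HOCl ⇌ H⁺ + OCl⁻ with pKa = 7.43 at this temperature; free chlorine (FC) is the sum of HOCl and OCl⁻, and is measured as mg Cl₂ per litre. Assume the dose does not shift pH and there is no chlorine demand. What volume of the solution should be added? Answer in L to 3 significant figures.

[OCl⁻]/[HOCl] = 10^(pH − pKa) = 10^(8.17 − 7.43) = 5.495; fraction as HOCl = 1/(1 + 5.495) = 0.154.
Free chlorine required for 0.91 ppm HOCl: 0.91 / 0.154 = 5.911 ppm.
FC to add: 5.911 − 0.6 = 5.311 mg/L as Cl₂.
Cl₂ equivalent: 5.311 mg/L × 244,000 L = 1296 g.
Product at 11.3% available Cl: 1296 / 0.113 = 11,470 g.
Volume: 11,470 g ÷ 1.1 g/mL = 10,430 mL.

10.4 L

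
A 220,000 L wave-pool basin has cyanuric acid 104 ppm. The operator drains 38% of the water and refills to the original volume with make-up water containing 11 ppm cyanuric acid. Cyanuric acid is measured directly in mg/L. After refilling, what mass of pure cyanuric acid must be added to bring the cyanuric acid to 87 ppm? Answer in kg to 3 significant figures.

After draining 38% and refilling: 104 × 0.62 + 11 × 0.38 = 68.66 ppm.
Deficit to target: 87 − 68.66 = 18.34 mg/L.
Mass: 18.34 mg/L × 220,000 L = 4035 g cyanuric acid.

4.03 kg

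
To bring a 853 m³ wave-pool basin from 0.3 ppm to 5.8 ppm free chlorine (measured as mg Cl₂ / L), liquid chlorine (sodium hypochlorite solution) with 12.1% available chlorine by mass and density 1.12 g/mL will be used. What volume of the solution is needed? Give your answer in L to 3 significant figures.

34.6 L

Volume: 853 m³ = 853,000 L.
Chlorine deficit: 5.8 − 0.3 = 5.5 ppm = 5.5 mg/L as Cl₂.
Cl₂ equivalent needed: 5.5 mg/L × 853,000 L = 4,692,000 mg = 4692 g.
Product at 12.1% available chlorine: 4692 / 0.121 = 38,770 g.
Volume at density 1.12 g/mL: 38,770 g ÷ 1.12 g/mL = 34,620 mL.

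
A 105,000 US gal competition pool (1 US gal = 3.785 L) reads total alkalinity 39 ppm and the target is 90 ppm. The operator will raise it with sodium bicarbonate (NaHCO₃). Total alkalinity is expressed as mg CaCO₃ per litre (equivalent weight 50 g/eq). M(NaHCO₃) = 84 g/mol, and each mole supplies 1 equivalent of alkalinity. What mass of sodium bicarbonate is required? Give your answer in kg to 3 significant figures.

Volume: 105,000 US gal × 3.785 L/gal = 397,425 L.
Alkalinity to add: (90 − 39) = 51 mg/L as CaCO₃ × 397,425 L = 20,270 g as CaCO₃.
Equivalents: 20,270 g ÷ 50 g/eq = 405.4 eq.
NaHCO₃ supplies 1 eq per mole → 405.4 mol.
Mass: 405.4 mol × 84 g/mol = 34,050 g.

34.1 kg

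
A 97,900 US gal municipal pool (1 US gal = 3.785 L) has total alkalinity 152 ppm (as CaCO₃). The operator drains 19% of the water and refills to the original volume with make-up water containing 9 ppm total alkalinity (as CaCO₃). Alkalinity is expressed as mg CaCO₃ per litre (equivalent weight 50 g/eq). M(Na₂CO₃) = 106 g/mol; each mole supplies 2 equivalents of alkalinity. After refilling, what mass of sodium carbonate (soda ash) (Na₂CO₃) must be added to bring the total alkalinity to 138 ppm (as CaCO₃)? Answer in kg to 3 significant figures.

Volume: 97,900 US gal × 3.785 L/gal = 370,552 L.
After draining 19% and refilling: 152 × 0.81 + 9 × 0.19 = 124.83 ppm.
Deficit to target: 138 − 124.83 = 13.17 mg/L.
As CaCO₃: 13.17 mg/L × 370,552 L = 4880 g; ÷ 50 g/eq ÷ 2 = 48.8 mol Na₂CO₃.
Mass: 48.8 × 106 = 5173 g.

5.17 kg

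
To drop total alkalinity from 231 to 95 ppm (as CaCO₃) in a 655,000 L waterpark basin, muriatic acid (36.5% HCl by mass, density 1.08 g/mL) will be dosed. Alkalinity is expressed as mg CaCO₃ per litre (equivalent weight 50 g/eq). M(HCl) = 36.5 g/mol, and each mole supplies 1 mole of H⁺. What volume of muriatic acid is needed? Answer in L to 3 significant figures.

165 L

Alkalinity to neutralize: (231 − 95) = 136 mg/L as CaCO₃ × 655,000 L = 89,080 g as CaCO₃.
Equivalents of H⁺ required: 89,080 ÷ 50 g/eq = 1782 eq = 1782 mol HCl.
Mass of HCl: 1782 × 36.5 = 65,030 g.
Mass of 36.5% solution: 65,030 / 0.365 = 178,200 g.
Volume: 178,200 g ÷ 1.08 g/mL = 165,000 mL.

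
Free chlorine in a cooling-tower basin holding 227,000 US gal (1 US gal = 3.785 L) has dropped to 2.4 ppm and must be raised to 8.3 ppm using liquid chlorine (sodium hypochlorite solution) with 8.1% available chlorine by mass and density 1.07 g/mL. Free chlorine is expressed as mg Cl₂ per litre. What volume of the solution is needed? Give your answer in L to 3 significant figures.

58.5 L

Volume: 227,000 US gal × 3.785 L/gal = 859,195 L.
Chlorine deficit: 8.3 − 2.4 = 5.9 ppm = 5.9 mg/L as Cl₂.
Cl₂ equivalent needed: 5.9 mg/L × 859,195 L = 5,069,000 mg = 5069 g.
Product at 8.1% available chlorine: 5069 / 0.081 = 62,580 g.
Volume at density 1.07 g/mL: 62,580 g ÷ 1.07 g/mL = 58,490 mL.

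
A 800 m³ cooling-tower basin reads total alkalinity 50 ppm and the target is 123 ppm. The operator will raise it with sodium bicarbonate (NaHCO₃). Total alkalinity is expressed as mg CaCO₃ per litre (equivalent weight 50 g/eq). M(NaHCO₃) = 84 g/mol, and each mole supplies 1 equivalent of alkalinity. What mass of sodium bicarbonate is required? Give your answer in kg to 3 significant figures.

98.1 kg

Volume: 800 m³ = 800,000 L.
Alkalinity to add: (123 − 50) = 73 mg/L as CaCO₃ × 800,000 L = 58,400 g as CaCO₃.
Equivalents: 58,400 g ÷ 50 g/eq = 1168 eq.
NaHCO₃ supplies 1 eq per mole → 1168 mol.
Mass: 1168 mol × 84 g/mol = 98,110 g.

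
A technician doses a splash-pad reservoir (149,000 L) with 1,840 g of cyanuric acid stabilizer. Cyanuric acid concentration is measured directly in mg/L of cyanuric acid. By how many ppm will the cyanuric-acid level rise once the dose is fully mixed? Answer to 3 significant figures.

12.3 ppm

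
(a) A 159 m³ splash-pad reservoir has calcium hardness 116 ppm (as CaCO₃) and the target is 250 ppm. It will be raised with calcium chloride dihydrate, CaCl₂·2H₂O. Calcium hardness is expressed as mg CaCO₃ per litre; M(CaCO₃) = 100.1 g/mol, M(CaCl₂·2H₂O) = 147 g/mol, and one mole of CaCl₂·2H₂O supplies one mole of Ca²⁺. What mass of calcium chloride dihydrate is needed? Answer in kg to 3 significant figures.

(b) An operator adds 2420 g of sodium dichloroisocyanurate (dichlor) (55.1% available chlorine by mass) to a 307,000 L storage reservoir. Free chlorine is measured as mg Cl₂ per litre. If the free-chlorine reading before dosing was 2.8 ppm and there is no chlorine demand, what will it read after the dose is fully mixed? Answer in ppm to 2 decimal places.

(a) Volume: 159 m³ = 159,000 L.
(a) Hardness to add: (250 − 116) = 134 mg/L as CaCO₃ × 159,000 L = 21,310 g as CaCO₃.
(a) Moles of Ca²⁺ (1 mol Ca²⁺ ≡ 1 mol CaCO₃): 21,310 / 100.1 g/mol = 212.8 mol.
(a) Mass of CaCl₂·2H₂O: 212.8 × 147 = 31,290 g.

(b) Available chlorine delivered: 2420 g × 0.551 = 1333 g as Cl₂.
(b) Concentration rise: 1333 g / 307,000 L = 4.343 mg/L = 4.34 ppm.
(b) Final FC: 2.8 + 4.34 = 7.14 ppm.

(a) 31.3 kg; (b) 7.14 ppm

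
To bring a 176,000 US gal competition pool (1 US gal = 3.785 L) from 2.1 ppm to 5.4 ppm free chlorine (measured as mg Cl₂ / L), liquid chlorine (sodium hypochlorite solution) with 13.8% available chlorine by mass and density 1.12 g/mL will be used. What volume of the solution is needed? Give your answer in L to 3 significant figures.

14.2 L

Volume: 176,000 US gal × 3.785 L/gal = 666,160 L.
Chlorine deficit: 5.4 − 2.1 = 3.3 ppm = 3.3 mg/L as Cl₂.
Cl₂ equivalent needed: 3.3 mg/L × 666,160 L = 2,198,000 mg = 2198 g.
Product at 13.8% available chlorine: 2198 / 0.138 = 15,930 g.
Volume at density 1.12 g/mL: 15,930 g ÷ 1.12 g/mL = 14,220 mL.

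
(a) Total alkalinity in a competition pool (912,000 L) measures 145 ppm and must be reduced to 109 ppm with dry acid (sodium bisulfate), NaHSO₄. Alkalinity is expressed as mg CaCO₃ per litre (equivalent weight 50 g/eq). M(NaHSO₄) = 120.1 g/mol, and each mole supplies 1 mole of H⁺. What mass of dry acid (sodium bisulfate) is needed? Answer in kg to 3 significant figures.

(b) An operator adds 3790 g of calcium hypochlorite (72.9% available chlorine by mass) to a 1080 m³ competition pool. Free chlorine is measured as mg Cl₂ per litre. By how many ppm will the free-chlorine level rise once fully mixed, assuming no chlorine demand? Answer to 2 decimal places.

(a) Alkalinity to neutralize: (145 − 109) = 36 mg/L as CaCO₃ × 912,000 L = 32,830 g as CaCO₃.
(a) Equivalents of H⁺ required: 32,830 ÷ 50 g/eq = 656.6 eq = 656.6 mol NaHSO₄.
(a) Mass of NaHSO₄: 656.6 × 120.1 = 78,860 g.

(b) Volume: 1080 m³ = 1,080,000 L.
(b) Available chlorine delivered: 3790 g × 0.729 = 2763 g as Cl₂.
(b) Concentration rise: 2763 g / 1,080,000 L = 2.558 mg/L = 2.56 ppm.

(a) 78.9 kg; (b) 2.56 ppm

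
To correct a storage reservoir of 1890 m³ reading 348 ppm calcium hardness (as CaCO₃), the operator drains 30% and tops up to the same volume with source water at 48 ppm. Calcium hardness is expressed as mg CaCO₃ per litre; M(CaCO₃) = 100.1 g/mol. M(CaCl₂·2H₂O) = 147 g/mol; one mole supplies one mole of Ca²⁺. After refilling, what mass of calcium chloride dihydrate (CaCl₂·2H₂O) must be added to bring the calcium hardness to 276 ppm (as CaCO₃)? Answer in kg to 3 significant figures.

50.0 kg

Volume: 1890 m³ = 1,890,000 L.
After draining 30% and refilling: 348 × 0.70 + 48 × 0.30 = 258 ppm.
Deficit to target: 276 − 258 = 18 mg/L.
As CaCO₃: 18 mg/L × 1,890,000 L = 34,020 g; ÷ 100.1 = 339.9 mol Ca²⁺.
Mass: 339.9 × 147 = 49,960 g.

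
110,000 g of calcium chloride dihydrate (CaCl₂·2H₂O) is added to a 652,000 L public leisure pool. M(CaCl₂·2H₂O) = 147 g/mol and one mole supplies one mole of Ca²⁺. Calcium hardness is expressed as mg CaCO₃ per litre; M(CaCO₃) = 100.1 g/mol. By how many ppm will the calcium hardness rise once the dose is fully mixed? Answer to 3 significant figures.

115 ppm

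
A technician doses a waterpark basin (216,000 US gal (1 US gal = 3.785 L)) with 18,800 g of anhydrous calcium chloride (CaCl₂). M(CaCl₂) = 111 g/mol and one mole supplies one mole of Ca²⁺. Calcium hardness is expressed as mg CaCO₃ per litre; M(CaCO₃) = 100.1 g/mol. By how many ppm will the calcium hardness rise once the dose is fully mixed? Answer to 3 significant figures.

20.7 ppm

Volume: 216,000 US gal × 3.785 L/gal = 817,560 L.
Moles of Ca²⁺: 18,800 g ÷ 111 g/mol = 169.4 mol.
As CaCO₃: 169.4 mol × 100.1 g/mol = 16,950 g.
Rise: 16,950 g / 817,560 L × 1000 = 20.74 mg/L.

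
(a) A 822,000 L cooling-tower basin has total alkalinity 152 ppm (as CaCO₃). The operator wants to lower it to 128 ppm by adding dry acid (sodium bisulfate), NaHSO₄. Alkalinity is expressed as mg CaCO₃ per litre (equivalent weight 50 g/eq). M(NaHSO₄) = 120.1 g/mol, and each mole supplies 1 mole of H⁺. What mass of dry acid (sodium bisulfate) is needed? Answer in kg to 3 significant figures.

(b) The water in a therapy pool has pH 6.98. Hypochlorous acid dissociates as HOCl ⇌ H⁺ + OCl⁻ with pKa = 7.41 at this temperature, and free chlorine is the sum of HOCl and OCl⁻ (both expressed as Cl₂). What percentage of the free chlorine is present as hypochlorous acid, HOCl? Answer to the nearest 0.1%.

(a) Alkalinity to neutralize: (152 − 128) = 24 mg/L as CaCO₃ × 822,000 L = 19,730 g as CaCO₃.
(a) Equivalents of H⁺ required: 19,730 ÷ 50 g/eq = 394.6 eq = 394.6 mol NaHSO₄.
(a) Mass of NaHSO₄: 394.6 × 120.1 = 47,390 g.

(b) [OCl⁻]/[HOCl] = 10^(pH − pKa) = 10^(6.98 − 7.41) = 10^-0.43 = 0.3715.
(b) Fraction as HOCl = 1 / (1 + 0.3715) = 0.7291.

(a) 47.4 kg; (b) 72.9%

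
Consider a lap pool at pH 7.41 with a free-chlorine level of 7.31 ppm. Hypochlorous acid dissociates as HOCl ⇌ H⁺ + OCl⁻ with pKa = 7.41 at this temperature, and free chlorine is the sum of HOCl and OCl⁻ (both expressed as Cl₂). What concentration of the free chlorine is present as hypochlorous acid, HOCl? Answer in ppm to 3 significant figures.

3.65 ppm

[OCl⁻]/[HOCl] = 10^(pH − pKa) = 10^(7.41 − 7.41) = 10^0.00 = 1.
Fraction as HOCl = 1 / (1 + 1) = 0.5.
HOCl = 0.5 × 7.31 ppm = 3.655 ppm.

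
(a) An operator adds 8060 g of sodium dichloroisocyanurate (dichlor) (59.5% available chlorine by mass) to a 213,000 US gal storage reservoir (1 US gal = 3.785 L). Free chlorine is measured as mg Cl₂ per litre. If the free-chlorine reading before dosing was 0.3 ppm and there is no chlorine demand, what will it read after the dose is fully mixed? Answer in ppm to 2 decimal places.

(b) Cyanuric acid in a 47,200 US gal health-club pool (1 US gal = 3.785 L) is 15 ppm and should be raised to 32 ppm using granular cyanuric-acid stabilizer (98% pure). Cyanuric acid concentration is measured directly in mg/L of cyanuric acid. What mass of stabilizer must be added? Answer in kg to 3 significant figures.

(a) 6.25 ppm; (b) 3.10 kg

(a) Volume: 213,000 US gal × 3.785 L/gal = 806,205 L.
(a) Available chlorine delivered: 8060 g × 0.595 = 4796 g as Cl₂.
(a) Concentration rise: 4796 g / 806,205 L = 5.948 mg/L = 5.95 ppm.
(a) Final FC: 0.3 + 5.95 = 6.25 ppm.

(b) Volume: 47,200 US gal × 3.785 L/gal = 178,652 L.
(b) CYA to add: (32 − 15) = 17 mg/L × 178,652 L = 3037 g cyanuric acid.
(b) At 98% purity: 3037 / 0.98 = 3099 g product.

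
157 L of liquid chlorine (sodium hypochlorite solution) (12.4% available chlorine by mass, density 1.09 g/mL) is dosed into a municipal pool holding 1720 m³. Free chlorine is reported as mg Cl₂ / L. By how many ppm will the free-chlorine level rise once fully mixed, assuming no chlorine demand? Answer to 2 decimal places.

Volume: 1720 m³ = 1,720,000 L.
Mass of solution: 157 L × 1000 mL/L × 1.09 g/mL = 171,100 g.
Available chlorine delivered: 171,100 g × 0.124 = 21,220 g as Cl₂.
Concentration rise: 21,220 g / 1,720,000 L = 12.34 mg/L = 12.34 ppm.

12.34 ppm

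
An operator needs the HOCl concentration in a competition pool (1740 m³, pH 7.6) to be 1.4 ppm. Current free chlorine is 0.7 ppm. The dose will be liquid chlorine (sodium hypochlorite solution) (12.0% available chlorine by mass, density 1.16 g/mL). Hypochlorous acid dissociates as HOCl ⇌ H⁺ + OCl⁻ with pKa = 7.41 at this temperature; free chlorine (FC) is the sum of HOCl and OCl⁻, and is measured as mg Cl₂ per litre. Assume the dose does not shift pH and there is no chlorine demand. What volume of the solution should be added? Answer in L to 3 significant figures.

35.9 L

Volume: 1740 m³ = 1,740,000 L.
[OCl⁻]/[HOCl] = 10^(pH − pKa) = 10^(7.6 − 7.41) = 1.549; fraction as HOCl = 1/(1 + 1.549) = 0.3923.
Free chlorine required for 1.4 ppm HOCl: 1.4 / 0.3923 = 3.568 ppm.
FC to add: 3.568 − 0.7 = 2.868 mg/L as Cl₂.
Cl₂ equivalent: 2.868 mg/L × 1,740,000 L = 4991 g.
Product at 12.0% available Cl: 4991 / 0.12 = 41,590 g.
Volume: 41,590 g ÷ 1.16 g/mL = 35,850 mL.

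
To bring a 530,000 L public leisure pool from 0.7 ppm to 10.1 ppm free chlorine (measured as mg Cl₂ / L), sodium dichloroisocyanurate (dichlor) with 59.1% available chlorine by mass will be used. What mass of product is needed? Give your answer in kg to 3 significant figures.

Chlorine deficit: 10.1 − 0.7 = 9.4 ppm = 9.4 mg/L as Cl₂.
Cl₂ equivalent needed: 9.4 mg/L × 530,000 L = 4,982,000 mg = 4982 g.
Product at 59.1% available chlorine: 4982 / 0.591 = 8430 g.

8.43 kg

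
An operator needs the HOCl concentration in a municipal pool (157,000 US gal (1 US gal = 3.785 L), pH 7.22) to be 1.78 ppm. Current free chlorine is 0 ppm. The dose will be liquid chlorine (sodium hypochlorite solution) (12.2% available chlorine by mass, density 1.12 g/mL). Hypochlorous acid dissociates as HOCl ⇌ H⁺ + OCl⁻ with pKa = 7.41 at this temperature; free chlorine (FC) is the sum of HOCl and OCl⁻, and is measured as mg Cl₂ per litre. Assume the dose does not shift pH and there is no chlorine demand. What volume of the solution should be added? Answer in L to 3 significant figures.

Volume: 157,000 US gal × 3.785 L/gal = 594,245 L.
[OCl⁻]/[HOCl] = 10^(pH − pKa) = 10^(7.22 − 7.41) = 0.6457; fraction as HOCl = 1/(1 + 0.6457) = 0.6077.
Free chlorine required for 1.78 ppm HOCl: 1.78 / 0.6077 = 2.929 ppm.
FC to add: 2.929 − 0 = 2.929 mg/L as Cl₂.
Cl₂ equivalent: 2.929 mg/L × 594,245 L = 1741 g.
Product at 12.2% available Cl: 1741 / 0.122 = 14,270 g.
Volume: 14,270 g ÷ 1.12 g/mL = 12,740 mL.

12.7 L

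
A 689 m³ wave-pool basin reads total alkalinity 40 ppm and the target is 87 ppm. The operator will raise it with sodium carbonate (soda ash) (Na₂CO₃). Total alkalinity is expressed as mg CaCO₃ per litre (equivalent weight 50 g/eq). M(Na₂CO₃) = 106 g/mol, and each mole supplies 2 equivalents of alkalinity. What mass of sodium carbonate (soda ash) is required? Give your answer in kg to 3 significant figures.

Volume: 689 m³ = 689,000 L.
Alkalinity to add: (87 − 40) = 47 mg/L as CaCO₃ × 689,000 L = 32,380 g as CaCO₃.
Equivalents: 32,380 g ÷ 50 g/eq = 647.7 eq.
Each mole of Na₂CO₃ supplies 2 eq, so 647.7 / 2 = 323.8 mol.
Mass: 323.8 mol × 106 g/mol = 34,330 g.

34.3 kg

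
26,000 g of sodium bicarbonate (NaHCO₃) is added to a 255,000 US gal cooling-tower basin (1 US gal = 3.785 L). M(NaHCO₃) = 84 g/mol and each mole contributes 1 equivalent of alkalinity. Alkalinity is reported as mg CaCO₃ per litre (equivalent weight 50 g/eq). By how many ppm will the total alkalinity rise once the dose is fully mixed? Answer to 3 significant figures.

Volume: 255,000 US gal × 3.785 L/gal = 965,175 L.
Moles of NaHCO₃: 26,000 g ÷ 84 g/mol = 309.5 mol → 309.5 eq of alkalinity.
As CaCO₃: 309.5 eq × 50 g/eq = 15,480 g.
Rise: 15,480 g / 965,175 L × 1000 = 16.03 mg/L.

16.0 ppm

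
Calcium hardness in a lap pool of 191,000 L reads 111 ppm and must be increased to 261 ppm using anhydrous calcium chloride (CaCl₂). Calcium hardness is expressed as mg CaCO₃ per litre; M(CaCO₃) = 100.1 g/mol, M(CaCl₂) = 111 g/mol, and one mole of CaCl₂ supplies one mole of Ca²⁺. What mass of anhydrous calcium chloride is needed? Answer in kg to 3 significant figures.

31.8 kg

Hardness to add: (261 − 111) = 150 mg/L as CaCO₃ × 191,000 L = 28,650 g as CaCO₃.
Moles of Ca²⁺ (1 mol Ca²⁺ ≡ 1 mol CaCO₃): 28,650 / 100.1 g/mol = 286.2 mol.
Mass of CaCl₂: 286.2 × 111 = 31,770 g.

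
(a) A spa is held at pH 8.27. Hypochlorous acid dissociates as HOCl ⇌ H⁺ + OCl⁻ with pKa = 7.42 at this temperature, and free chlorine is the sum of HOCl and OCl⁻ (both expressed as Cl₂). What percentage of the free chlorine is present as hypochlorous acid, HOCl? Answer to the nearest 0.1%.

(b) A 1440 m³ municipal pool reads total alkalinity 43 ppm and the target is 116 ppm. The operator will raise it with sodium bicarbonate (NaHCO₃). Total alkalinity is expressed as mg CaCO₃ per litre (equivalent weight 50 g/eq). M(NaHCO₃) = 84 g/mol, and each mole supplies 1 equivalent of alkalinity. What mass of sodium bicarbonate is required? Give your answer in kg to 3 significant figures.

(a) 12.4%; (b) 177 kg

(a) [OCl⁻]/[HOCl] = 10^(pH − pKa) = 10^(8.27 − 7.42) = 10^0.85 = 7.079.
(a) Fraction as HOCl = 1 / (1 + 7.079) = 0.1238.

(b) Volume: 1440 m³ = 1,440,000 L.
(b) Alkalinity to add: (116 − 43) = 73 mg/L as CaCO₃ × 1,440,000 L = 105,100 g as CaCO₃.
(b) Equivalents: 105,100 g ÷ 50 g/eq = 2102 eq.
(b) NaHCO₃ supplies 1 eq per mole → 2102 mol.
(b) Mass: 2102 mol × 84 g/mol = 176,600 g.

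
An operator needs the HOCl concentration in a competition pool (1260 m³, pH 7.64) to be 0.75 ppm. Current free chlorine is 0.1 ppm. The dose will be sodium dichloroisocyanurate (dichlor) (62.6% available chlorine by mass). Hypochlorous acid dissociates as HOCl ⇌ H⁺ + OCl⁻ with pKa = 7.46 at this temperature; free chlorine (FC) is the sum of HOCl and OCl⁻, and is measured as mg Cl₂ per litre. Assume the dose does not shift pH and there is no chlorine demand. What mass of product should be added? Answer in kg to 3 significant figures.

3.59 kg

Volume: 1260 m³ = 1,260,000 L.
[OCl⁻]/[HOCl] = 10^(pH − pKa) = 10^(7.64 − 7.46) = 1.514; fraction as HOCl = 1/(1 + 1.514) = 0.3978.
Free chlorine required for 0.75 ppm HOCl: 0.75 / 0.3978 = 1.885 ppm.
FC to add: 1.885 − 0.1 = 1.785 mg/L as Cl₂.
Cl₂ equivalent: 1.785 mg/L × 1,260,000 L = 2249 g.
Product at 62.6% available Cl: 2249 / 0.626 = 3593 g.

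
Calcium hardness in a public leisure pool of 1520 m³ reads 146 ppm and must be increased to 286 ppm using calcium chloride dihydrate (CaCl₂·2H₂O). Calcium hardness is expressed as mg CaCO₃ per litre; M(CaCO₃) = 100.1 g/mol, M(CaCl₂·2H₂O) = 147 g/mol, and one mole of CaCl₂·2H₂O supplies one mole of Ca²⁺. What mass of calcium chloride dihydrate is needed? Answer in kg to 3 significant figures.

313 kg

Volume: 1520 m³ = 1,520,000 L.
Hardness to add: (286 − 146) = 140 mg/L as CaCO₃ × 1,520,000 L = 212,800 g as CaCO₃.
Moles of Ca²⁺ (1 mol Ca²⁺ ≡ 1 mol CaCO₃): 212,800 / 100.1 g/mol = 2126 mol.
Mass of CaCl₂·2H₂O: 2126 × 147 = 312,500 g.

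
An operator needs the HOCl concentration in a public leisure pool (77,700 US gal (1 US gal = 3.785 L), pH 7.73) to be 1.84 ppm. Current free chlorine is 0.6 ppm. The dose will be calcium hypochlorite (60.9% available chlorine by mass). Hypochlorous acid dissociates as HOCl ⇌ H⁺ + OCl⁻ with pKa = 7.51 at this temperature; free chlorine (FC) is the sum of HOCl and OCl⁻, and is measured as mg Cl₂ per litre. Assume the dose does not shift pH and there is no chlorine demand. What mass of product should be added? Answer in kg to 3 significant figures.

2.07 kg

Volume: 77,700 US gal × 3.785 L/gal = 294,094 L.
[OCl⁻]/[HOCl] = 10^(pH − pKa) = 10^(7.73 − 7.51) = 1.66; fraction as HOCl = 1/(1 + 1.66) = 0.376.
Free chlorine required for 1.84 ppm HOCl: 1.84 / 0.376 = 4.894 ppm.
FC to add: 4.894 − 0.6 = 4.294 mg/L as Cl₂.
Cl₂ equivalent: 4.294 mg/L × 294,094 L = 1263 g.
Product at 60.9% available Cl: 1263 / 0.609 = 2073 g.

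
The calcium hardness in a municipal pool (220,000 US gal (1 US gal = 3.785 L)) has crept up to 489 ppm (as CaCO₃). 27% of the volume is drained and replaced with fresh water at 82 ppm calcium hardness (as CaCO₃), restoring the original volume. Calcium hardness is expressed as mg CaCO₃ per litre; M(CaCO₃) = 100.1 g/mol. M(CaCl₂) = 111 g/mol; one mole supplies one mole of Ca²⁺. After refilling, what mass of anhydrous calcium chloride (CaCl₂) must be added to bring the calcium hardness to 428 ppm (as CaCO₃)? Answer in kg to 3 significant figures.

Volume: 220,000 US gal × 3.785 L/gal = 832,700 L.
After draining 27% and refilling: 489 × 0.73 + 82 × 0.27 = 379.11 ppm.
Deficit to target: 428 − 379.11 = 48.89 mg/L.
As CaCO₃: 48.89 mg/L × 832,700 L = 40,710 g; ÷ 100.1 = 406.7 mol Ca²⁺.
Mass: 406.7 × 111 = 45,140 g.

45.1 kg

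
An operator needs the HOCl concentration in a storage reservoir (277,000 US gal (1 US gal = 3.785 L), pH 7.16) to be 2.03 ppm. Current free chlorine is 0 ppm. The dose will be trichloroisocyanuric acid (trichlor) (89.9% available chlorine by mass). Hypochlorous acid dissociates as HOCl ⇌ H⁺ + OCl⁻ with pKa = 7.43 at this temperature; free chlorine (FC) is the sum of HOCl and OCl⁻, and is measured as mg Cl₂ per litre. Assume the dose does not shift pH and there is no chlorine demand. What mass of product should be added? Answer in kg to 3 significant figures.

3.64 kg

Volume: 277,000 US gal × 3.785 L/gal = 1,048,445 L.
[OCl⁻]/[HOCl] = 10^(pH − pKa) = 10^(7.16 − 7.43) = 0.537; fraction as HOCl = 1/(1 + 0.537) = 0.6506.
Free chlorine required for 2.03 ppm HOCl: 2.03 / 0.6506 = 3.12 ppm.
FC to add: 3.12 − 0 = 3.12 mg/L as Cl₂.
Cl₂ equivalent: 3.12 mg/L × 1,048,445 L = 3271 g.
Product at 89.9% available Cl: 3271 / 0.899 = 3639 g.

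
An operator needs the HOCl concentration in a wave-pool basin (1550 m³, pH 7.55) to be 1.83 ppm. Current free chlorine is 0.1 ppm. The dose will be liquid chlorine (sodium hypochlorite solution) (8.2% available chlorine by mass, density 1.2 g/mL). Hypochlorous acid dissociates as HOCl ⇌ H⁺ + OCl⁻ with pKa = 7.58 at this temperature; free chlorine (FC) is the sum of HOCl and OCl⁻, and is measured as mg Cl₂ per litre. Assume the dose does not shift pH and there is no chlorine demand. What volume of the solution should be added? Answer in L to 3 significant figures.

54.2 L

Volume: 1550 m³ = 1,550,000 L.
[OCl⁻]/[HOCl] = 10^(pH − pKa) = 10^(7.55 − 7.58) = 0.9333; fraction as HOCl = 1/(1 + 0.9333) = 0.5173.
Free chlorine required for 1.83 ppm HOCl: 1.83 / 0.5173 = 3.538 ppm.
FC to add: 3.538 − 0.1 = 3.438 mg/L as Cl₂.
Cl₂ equivalent: 3.438 mg/L × 1,550,000 L = 5329 g.
Product at 8.2% available Cl: 5329 / 0.082 = 64,980 g.
Volume: 64,980 g ÷ 1.2 g/mL = 54,150 mL.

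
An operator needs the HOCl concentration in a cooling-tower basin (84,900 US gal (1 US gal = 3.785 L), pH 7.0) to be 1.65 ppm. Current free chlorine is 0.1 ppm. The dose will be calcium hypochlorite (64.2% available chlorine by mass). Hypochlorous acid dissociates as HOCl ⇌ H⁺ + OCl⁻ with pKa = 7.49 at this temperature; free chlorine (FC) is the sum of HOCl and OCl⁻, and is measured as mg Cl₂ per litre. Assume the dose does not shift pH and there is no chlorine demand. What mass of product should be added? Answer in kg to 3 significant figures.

Volume: 84,900 US gal × 3.785 L/gal = 321,346 L.
[OCl⁻]/[HOCl] = 10^(pH − pKa) = 10^(7.0 − 7.49) = 0.3236; fraction as HOCl = 1/(1 + 0.3236) = 0.7555.
Free chlorine required for 1.65 ppm HOCl: 1.65 / 0.7555 = 2.184 ppm.
FC to add: 2.184 − 0.1 = 2.084 mg/L as Cl₂.
Cl₂ equivalent: 2.084 mg/L × 321,346 L = 669.7 g.
Product at 64.2% available Cl: 669.7 / 0.642 = 1043 g.

1.04 kg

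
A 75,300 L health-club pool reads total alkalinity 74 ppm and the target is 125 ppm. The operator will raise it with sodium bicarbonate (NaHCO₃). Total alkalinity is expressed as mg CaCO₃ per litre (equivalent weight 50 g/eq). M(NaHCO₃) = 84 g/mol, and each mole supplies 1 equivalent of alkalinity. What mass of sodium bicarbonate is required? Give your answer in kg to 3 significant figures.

6.45 kg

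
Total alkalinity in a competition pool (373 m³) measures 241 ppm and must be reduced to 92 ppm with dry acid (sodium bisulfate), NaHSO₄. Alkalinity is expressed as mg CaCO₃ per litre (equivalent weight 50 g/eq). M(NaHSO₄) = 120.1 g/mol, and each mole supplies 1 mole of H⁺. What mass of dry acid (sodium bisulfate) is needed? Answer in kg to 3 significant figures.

133 kg

Volume: 373 m³ = 373,000 L.
Alkalinity to neutralize: (241 − 92) = 149 mg/L as CaCO₃ × 373,000 L = 55,580 g as CaCO₃.
Equivalents of H⁺ required: 55,580 ÷ 50 g/eq = 1112 eq = 1112 mol NaHSO₄.
Mass of NaHSO₄: 1112 × 120.1 = 133,500 g.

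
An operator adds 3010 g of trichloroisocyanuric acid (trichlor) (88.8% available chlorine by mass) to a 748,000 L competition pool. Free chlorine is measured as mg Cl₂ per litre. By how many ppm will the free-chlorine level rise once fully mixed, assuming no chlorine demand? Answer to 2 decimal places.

3.57 ppm

Available chlorine delivered: 3010 g × 0.888 = 2673 g as Cl₂.
Concentration rise: 2673 g / 748,000 L = 3.573 mg/L = 3.57 ppm.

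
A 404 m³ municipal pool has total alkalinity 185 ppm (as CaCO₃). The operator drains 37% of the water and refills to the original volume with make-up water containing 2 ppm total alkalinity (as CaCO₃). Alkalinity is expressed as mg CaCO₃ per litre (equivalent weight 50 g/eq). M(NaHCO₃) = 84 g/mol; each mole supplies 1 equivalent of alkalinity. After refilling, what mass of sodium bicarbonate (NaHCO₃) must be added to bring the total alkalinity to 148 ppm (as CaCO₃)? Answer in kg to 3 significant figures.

20.8 kg

Volume: 404 m³ = 404,000 L.
After draining 37% and refilling: 185 × 0.63 + 2 × 0.37 = 117.29 ppm.
Deficit to target: 148 − 117.29 = 30.71 mg/L.
As CaCO₃: 30.71 mg/L × 404,000 L = 12,410 g; ÷ 50 g/eq ÷ 1 = 248.1 mol NaHCO₃.
Mass: 248.1 × 84 = 20,840 g.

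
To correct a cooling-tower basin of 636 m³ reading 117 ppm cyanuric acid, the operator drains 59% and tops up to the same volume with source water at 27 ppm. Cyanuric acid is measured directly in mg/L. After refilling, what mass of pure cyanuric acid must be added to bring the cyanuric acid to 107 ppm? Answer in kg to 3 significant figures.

Volume: 636 m³ = 636,000 L.
After draining 59% and refilling: 117 × 0.41 + 27 × 0.59 = 63.9 ppm.
Deficit to target: 107 − 63.9 = 43.1 mg/L.
Mass: 43.1 mg/L × 636,000 L = 27,410 g cyanuric acid.

27.4 kg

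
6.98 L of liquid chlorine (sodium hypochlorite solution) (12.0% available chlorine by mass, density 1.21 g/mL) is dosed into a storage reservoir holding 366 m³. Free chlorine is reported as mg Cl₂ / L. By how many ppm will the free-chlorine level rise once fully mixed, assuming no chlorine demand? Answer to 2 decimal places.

2.77 ppm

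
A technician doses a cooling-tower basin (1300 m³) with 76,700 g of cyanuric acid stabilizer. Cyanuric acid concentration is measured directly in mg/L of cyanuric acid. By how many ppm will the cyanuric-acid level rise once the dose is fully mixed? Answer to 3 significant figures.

Volume: 1300 m³ = 1,300,000 L.
Rise: 76,700 g / 1,300,000 L × 1000 = 59 mg/L.

59.0 ppm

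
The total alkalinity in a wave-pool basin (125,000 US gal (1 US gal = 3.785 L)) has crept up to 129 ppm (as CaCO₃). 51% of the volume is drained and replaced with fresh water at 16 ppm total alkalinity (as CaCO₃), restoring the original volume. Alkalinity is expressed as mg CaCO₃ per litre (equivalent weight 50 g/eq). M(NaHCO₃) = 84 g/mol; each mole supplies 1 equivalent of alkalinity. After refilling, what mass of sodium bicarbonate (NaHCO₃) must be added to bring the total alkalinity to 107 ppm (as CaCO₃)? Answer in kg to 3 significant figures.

28.3 kg

Volume: 125,000 US gal × 3.785 L/gal = 473,125 L.
After draining 51% and refilling: 129 × 0.49 + 16 × 0.51 = 71.37 ppm.
Deficit to target: 107 − 71.37 = 35.63 mg/L.
As CaCO₃: 35.63 mg/L × 473,125 L = 16,860 g; ÷ 50 g/eq ÷ 1 = 337.1 mol NaHCO₃.
Mass: 337.1 × 84 = 28,320 g.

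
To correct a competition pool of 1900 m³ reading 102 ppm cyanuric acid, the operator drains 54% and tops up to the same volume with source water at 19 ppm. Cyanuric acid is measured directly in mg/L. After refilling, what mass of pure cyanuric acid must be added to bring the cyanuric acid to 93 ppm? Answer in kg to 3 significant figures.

68.1 kg

Volume: 1900 m³ = 1,900,000 L.
After draining 54% and refilling: 102 × 0.46 + 19 × 0.54 = 57.18 ppm.
Deficit to target: 93 − 57.18 = 35.82 mg/L.
Mass: 35.82 mg/L × 1,900,000 L = 68,060 g cyanuric acid.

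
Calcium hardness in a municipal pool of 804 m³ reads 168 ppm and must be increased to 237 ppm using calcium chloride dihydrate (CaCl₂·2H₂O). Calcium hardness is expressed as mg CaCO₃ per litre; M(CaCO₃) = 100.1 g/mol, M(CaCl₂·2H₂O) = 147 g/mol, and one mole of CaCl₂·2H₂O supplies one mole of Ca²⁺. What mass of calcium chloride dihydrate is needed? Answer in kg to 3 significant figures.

81.5 kg

Volume: 804 m³ = 804,000 L.
Hardness to add: (237 − 168) = 69 mg/L as CaCO₃ × 804,000 L = 55,480 g as CaCO₃.
Moles of Ca²⁺ (1 mol Ca²⁺ ≡ 1 mol CaCO₃): 55,480 / 100.1 g/mol = 554.2 mol.
Mass of CaCl₂·2H₂O: 554.2 × 147 = 81,470 g.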